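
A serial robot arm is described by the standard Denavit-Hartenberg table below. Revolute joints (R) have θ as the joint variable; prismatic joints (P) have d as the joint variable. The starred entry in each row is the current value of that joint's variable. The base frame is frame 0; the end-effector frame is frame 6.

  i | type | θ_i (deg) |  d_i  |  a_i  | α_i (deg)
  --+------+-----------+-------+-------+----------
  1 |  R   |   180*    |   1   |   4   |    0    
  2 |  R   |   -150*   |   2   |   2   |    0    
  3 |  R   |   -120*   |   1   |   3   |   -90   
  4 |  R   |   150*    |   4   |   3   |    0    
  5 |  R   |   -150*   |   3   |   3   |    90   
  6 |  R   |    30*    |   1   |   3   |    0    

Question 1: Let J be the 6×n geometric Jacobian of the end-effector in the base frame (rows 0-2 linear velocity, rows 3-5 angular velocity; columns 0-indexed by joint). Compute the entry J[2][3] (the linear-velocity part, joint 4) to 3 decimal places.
axis z_3 = (1.0000,-0.0000,0.0000); lever o_n−o_3 = (8.5000,-3.0000,-0.5000)
cross product → J_v[:, 3] = (0.0000,0.5000,-3.0000)
J_ω[:, 3] = z_3
entry J[2][3] = -3.0000

-3.000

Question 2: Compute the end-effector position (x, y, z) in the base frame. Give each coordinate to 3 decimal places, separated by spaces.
6.232 -5.000 3.500

after link 1: o_1 = (-4.0000, 0.0000, 1.0000)
after link 2: o_2 = (-2.2679, 1.0000, 3.0000)
after link 3: o_3 = (-2.2679, -2.0000, 4.0000)
after link 4: o_4 = (1.7321, 0.5981, 2.5000)
after link 5: o_5 = (4.7321, -2.4019, 2.5000)
after link 6: o_6 = (6.2321, -5.0000, 3.5000)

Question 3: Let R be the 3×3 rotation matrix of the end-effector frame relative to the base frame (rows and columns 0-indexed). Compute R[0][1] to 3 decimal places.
End-effector y-axis (col 1 of R) = (0.8660,0.5000,0.0000)
R[0][1] = 0.8660

0.866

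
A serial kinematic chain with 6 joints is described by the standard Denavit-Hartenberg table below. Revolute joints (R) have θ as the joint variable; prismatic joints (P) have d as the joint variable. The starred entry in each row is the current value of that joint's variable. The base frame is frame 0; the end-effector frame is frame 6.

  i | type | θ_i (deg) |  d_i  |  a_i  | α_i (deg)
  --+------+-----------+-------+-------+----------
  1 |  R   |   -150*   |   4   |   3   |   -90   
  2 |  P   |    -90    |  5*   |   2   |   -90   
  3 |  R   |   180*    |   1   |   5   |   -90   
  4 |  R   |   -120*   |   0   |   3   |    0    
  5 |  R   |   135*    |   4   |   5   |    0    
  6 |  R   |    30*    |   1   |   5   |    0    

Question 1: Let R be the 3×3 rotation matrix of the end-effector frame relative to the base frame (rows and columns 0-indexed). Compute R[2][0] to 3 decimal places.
-0.707

End-effector x-axis (col 0 of R) = (0.6124,0.3536,-0.7071)
R[2][0] = -0.7071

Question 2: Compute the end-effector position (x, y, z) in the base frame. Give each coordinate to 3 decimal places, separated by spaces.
3.468 -9.544 -5.865

after link 1: o_1 = (-2.5981, -1.5000, 4.0000)
after link 2: o_2 = (-0.0981, -5.8301, 6.0000)
after link 3: o_3 = (-0.9641, -6.3301, 1.0000)
after link 4: o_4 = (-3.2141, -7.6292, 2.5000)
after link 5: o_5 = (-0.0934, -10.4462, -2.3296)
after link 6: o_6 = (3.4685, -9.5445, -5.8652)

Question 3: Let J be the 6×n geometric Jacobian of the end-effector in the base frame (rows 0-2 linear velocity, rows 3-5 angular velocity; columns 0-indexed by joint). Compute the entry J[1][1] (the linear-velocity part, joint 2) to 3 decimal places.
prismatic axis z_1 = (0.5000,-0.8660,0.0000)
J_v[:, 1] = z_1; J_ω[:, 1] = (0,0,0)
entry J[1][1] = -0.8660

-0.866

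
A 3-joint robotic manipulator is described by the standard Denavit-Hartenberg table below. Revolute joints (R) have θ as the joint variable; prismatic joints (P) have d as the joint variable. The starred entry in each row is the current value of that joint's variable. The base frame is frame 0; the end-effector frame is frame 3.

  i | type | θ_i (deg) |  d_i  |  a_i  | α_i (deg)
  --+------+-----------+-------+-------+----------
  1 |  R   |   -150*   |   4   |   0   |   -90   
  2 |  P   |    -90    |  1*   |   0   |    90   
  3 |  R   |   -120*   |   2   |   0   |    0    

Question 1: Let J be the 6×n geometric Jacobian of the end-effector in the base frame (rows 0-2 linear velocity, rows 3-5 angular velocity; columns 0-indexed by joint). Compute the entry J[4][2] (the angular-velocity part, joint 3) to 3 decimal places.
axis z_2 = (0.8660,0.5000,0.0000); lever o_n−o_2 = (1.7321,1.0000,0.0000)
cross product → J_v[:, 2] = (-0.0000,0.0000,0.0000)
J_ω[:, 2] = z_2
entry J[4][2] = 0.5000

0.500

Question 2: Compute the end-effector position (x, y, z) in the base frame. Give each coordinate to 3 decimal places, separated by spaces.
2.232 0.134 4.000

after link 1: o_1 = (0.0000, 0.0000, 4.0000)
after link 2: o_2 = (0.5000, -0.8660, 4.0000)
after link 3: o_3 = (2.2321, 0.1340, 4.0000)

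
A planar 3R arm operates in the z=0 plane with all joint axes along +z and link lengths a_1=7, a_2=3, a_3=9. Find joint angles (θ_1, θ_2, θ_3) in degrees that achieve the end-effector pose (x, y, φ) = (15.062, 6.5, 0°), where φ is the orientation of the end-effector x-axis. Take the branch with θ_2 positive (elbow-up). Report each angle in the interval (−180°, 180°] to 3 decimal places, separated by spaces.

wrist centre = target − a_3·(cos φ, sin φ) = (6.0620, 6.5000)
cos θ_2 = (78.9978−7²−3²)/(2·7·3) = 0.4999; θ_2 = 60.0034° (elbow-up)
β = atan2(6.5000,6.0620) = 46.9969°; ψ = atan2(2.5982,8.4998) = 16.9969°
θ_1 = β − ψ = 30.0000°
θ_3 = φ − θ_1 − θ_2 = -90.0034° (wrapped to (-180°,180°])

30.000 60.003 -90.003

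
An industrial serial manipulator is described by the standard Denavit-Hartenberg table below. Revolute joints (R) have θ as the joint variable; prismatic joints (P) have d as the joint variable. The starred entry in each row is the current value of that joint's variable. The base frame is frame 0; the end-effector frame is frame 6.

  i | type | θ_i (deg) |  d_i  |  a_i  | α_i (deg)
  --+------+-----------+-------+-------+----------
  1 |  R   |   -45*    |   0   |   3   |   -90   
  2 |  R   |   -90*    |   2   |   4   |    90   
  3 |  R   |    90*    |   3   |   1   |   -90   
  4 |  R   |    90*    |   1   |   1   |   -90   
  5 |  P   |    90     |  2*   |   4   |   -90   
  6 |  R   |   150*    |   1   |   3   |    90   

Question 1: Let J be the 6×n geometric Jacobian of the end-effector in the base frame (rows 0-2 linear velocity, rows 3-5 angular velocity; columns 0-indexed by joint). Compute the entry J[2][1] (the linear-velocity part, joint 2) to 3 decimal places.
3.000

axis z_1 = (0.7071,0.7071,0.0000); lever o_n−o_1 = (-0.3536,3.8891,4.4019)
cross product → J_v[:, 1] = (3.1126,-3.1126,3.0000)
J_ω[:, 1] = z_1
entry J[2][1] = 3.0000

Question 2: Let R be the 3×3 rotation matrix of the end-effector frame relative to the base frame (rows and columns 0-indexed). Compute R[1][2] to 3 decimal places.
0.612

End-effector z-axis (col 2 of R) = (0.6124,0.6124,0.5000)
R[1][2] = 0.6124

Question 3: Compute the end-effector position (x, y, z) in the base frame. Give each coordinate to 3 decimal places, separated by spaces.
after link 1: o_1 = (2.1213, -2.1213, 0.0000)
after link 2: o_2 = (3.5355, -0.7071, 4.0000)
after link 3: o_3 = (2.1213, 2.1213, 4.0000)
after link 4: o_4 = (2.8284, 1.4142, 3.0000)
after link 5: o_5 = (1.4142, -0.0000, 7.0000)
after link 6: o_6 = (1.7678, 1.7678, 4.4019)

1.768 1.768 4.402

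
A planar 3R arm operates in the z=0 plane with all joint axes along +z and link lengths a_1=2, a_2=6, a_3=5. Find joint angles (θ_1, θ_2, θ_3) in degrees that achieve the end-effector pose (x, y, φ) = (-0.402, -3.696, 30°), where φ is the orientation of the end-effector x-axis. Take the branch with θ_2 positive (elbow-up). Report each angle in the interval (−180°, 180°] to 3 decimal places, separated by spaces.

wrist centre = target − a_3·(cos φ, sin φ) = (-4.7321, -6.1960)
cos θ_2 = (60.7834−2²−6²)/(2·2·6) = 0.8660; θ_2 = 30.0056° (elbow-up)
β = atan2(-6.1960,-4.7321) = -127.3704°; ψ = atan2(3.0005,7.1959) = 22.6350°
θ_1 = β − ψ = -150.0054°
θ_3 = φ − θ_1 − θ_2 = 149.9998° (wrapped to (-180°,180°])

-150.005 30.006 150.000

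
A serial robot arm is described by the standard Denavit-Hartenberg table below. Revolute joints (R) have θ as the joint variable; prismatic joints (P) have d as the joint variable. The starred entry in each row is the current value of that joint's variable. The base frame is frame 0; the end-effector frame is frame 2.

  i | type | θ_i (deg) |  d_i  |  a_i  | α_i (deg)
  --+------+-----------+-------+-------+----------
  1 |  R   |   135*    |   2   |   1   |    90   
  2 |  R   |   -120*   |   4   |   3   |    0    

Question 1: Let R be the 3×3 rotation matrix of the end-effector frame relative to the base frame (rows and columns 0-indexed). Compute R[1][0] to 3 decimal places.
End-effector x-axis (col 0 of R) = (0.3536,-0.3536,-0.8660)
R[1][0] = -0.3536

-0.354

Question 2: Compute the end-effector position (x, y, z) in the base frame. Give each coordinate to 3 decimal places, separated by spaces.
after link 1: o_1 = (-0.7071, 0.7071, 2.0000)
after link 2: o_2 = (3.1820, 2.4749, -0.5981)

3.182 2.475 -0.598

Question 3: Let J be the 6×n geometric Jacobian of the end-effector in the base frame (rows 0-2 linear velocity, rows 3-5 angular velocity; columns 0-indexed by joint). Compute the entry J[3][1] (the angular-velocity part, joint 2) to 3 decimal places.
0.707

axis z_1 = (0.7071,0.7071,0.0000); lever o_n−o_1 = (3.8891,1.7678,-2.5981)
cross product → J_v[:, 1] = (-1.8371,1.8371,-1.5000)
J_ω[:, 1] = z_1
entry J[3][1] = 0.7071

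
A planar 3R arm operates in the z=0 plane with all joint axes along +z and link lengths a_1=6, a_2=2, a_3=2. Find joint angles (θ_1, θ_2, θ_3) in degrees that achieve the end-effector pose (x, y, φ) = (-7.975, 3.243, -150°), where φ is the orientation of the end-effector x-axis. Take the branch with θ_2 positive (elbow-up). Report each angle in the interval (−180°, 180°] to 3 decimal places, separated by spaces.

wrist centre = target − a_3·(cos φ, sin φ) = (-6.2429, 4.2430)
cos θ_2 = (56.9775−6²−2²)/(2·6·2) = 0.7074; θ_2 = 44.9767° (elbow-up)
β = atan2(4.2430,-6.2429) = 145.7981°; ψ = atan2(1.4136,7.4148) = 10.7940°
θ_1 = β − ψ = 135.0042°
θ_3 = φ − θ_1 − θ_2 = 30.0191° (wrapped to (-180°,180°])

135.004 44.977 30.019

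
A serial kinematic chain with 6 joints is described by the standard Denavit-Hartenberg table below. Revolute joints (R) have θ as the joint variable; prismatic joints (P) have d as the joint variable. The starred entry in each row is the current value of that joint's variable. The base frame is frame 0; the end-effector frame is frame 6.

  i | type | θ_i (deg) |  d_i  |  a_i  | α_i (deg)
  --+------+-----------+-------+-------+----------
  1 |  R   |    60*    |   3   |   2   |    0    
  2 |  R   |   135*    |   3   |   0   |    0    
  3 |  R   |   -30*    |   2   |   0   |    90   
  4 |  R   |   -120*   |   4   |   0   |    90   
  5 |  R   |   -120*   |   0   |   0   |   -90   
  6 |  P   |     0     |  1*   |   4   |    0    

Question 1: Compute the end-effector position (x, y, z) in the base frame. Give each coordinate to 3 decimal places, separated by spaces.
after link 1: o_1 = (1.0000, 1.7321, 3.0000)
after link 2: o_2 = (1.0000, 1.7321, 6.0000)
after link 3: o_3 = (1.0000, 1.7321, 8.0000)
after link 4: o_4 = (2.0353, 5.5958, 8.0000)
after link 5: o_5 = (2.0353, 5.5958, 8.0000)
after link 6: o_6 = (0.4616, 1.9135, 8.9821)

0.462 1.913 8.982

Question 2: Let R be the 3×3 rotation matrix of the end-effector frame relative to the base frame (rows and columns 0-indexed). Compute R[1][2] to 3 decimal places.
End-effector z-axis (col 2 of R) = (0.2888,-0.5950,-0.7500)
R[1][2] = -0.5950

-0.595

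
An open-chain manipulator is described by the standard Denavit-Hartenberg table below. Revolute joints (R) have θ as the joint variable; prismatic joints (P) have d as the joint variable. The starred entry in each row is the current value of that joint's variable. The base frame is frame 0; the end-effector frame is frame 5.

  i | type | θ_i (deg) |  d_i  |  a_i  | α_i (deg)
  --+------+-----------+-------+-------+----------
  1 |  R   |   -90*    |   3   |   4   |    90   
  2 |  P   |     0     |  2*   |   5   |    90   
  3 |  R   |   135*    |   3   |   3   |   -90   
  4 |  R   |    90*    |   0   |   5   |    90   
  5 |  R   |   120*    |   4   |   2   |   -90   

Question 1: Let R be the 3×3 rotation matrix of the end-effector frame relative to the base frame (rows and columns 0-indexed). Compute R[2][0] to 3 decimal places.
-0.500

End-effector x-axis (col 0 of R) = (0.6124,0.6124,-0.5000)
R[2][0] = -0.5000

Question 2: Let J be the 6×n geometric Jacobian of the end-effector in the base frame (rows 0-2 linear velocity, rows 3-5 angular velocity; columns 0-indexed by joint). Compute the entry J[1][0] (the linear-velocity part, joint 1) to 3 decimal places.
axis z_0 = ẑ; lever o_n−o_0 = (-5.7250,-2.8255,4.0000)
cross product → J_v[:, 0] = (2.8255,-5.7250,0.0000)
J_ω[:, 0] = z_0
entry J[1][0] = -5.7250

-5.725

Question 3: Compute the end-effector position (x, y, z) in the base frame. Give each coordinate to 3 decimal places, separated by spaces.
-5.725 -2.826 4.000

after link 1: o_1 = (0.0000, -4.0000, 3.0000)
after link 2: o_2 = (-2.0000, -9.0000, 3.0000)
after link 3: o_3 = (-4.1213, -6.8787, 0.0000)
after link 4: o_4 = (-4.1213, -6.8787, 5.0000)
after link 5: o_5 = (-5.7250, -2.8255, 4.0000)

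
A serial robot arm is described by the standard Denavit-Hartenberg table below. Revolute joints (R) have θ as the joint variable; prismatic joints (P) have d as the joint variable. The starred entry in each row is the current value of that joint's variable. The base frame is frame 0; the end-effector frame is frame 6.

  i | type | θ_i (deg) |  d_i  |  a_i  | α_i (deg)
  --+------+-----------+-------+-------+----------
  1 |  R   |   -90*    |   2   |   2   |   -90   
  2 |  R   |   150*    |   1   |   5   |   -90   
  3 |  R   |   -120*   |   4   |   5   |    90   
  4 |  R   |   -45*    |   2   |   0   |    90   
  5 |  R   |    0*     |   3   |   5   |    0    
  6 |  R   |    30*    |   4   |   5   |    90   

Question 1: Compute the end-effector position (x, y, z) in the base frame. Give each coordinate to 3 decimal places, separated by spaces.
4.507 -7.697 -3.426

after link 1: o_1 = (0.0000, -2.0000, 2.0000)
after link 2: o_2 = (1.0000, 2.3301, -0.5000)
after link 3: o_3 = (5.3301, 2.1651, 4.2141)
after link 4: o_4 = (4.3301, 0.6651, 5.0801)
after link 5: o_5 = (5.5549, -2.7757, 0.5347)
after link 6: o_6 = (4.5070, -7.6970, -3.4255)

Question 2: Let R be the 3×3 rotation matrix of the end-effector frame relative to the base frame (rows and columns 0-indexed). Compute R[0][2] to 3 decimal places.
End-effector z-axis (col 2 of R) = (0.7392,0.3196,-0.5928)
R[0][2] = 0.7392

0.739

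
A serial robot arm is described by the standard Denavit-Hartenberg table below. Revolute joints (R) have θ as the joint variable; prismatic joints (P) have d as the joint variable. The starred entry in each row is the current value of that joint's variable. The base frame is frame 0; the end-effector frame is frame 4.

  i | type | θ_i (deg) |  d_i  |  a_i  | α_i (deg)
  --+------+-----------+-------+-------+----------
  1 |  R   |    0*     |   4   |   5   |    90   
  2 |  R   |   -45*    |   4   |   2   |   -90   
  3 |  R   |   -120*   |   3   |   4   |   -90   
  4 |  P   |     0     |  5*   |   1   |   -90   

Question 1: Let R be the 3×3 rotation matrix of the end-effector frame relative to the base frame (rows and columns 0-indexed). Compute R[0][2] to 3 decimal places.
End-effector z-axis (col 2 of R) = (-0.7071,-0.0000,-0.7071)
R[0][2] = -0.7071

-0.707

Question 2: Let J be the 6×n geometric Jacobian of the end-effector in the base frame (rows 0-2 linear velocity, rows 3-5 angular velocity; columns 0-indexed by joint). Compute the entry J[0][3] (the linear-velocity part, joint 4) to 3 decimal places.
0.612

prismatic axis z_3 = (0.6124,-0.5000,-0.6124)
J_v[:, 3] = z_3; J_ω[:, 3] = (0,0,0)
entry J[0][3] = 0.6124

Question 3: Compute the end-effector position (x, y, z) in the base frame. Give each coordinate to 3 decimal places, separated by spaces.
9.830 -10.830 3.413

after link 1: o_1 = (5.0000, 0.0000, 4.0000)
after link 2: o_2 = (6.4142, -4.0000, 2.5858)
after link 3: o_3 = (7.1213, -7.4641, 6.1213)
after link 4: o_4 = (9.8296, -10.8301, 3.4130)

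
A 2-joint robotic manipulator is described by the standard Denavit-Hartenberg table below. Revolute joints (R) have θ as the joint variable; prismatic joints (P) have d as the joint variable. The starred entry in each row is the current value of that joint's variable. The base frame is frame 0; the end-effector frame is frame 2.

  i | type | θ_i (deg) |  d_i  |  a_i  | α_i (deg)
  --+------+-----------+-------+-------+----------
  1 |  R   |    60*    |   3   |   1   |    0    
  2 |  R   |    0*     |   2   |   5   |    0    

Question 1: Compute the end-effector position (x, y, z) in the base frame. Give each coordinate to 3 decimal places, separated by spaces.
3.000 5.196 5.000

after link 1: o_1 = (0.5000, 0.8660, 3.0000)
after link 2: o_2 = (3.0000, 5.1962, 5.0000)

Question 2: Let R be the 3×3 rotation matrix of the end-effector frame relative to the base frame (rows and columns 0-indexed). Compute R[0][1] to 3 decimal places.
End-effector y-axis (col 1 of R) = (-0.8660,0.5000,0.0000)
R[0][1] = -0.8660

-0.866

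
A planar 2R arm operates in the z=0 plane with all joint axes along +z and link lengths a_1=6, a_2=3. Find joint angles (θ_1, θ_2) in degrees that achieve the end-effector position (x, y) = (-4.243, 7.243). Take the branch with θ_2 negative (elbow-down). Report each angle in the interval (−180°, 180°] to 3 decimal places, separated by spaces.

134.995 -44.981

cos θ_2 = (70.4641−6²−3²)/(2·6·3) = 0.7073; θ_2 = -44.9814° (elbow-down)
β = atan2(7.2430,-4.2430) = 120.3621°; ψ = atan2(-2.1206,8.1220) = -14.6331°
θ_1 = β − ψ = 134.9951°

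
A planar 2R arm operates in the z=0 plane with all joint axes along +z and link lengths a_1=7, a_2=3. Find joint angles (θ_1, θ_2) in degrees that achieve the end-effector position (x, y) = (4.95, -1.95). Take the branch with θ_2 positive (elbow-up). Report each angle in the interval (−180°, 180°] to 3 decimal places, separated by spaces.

cos θ_2 = (28.3050−7²−3²)/(2·7·3) = -0.7070; θ_2 = 134.9933° (elbow-up)
β = atan2(-1.9500,4.9500) = -21.5014°; ψ = atan2(2.1216,4.8789) = 23.5015°
θ_1 = β − ψ = -45.0029°

-45.003 134.993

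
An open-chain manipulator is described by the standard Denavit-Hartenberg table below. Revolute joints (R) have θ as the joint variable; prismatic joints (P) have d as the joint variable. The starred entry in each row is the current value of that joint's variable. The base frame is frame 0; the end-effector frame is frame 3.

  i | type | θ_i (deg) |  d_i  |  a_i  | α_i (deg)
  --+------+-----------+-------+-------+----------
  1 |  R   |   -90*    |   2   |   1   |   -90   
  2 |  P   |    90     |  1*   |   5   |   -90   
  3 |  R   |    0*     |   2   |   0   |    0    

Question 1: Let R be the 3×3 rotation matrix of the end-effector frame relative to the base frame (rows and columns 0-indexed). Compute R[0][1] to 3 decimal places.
-1.000

End-effector y-axis (col 1 of R) = (-1.0000,0.0000,-0.0000)
R[0][1] = -1.0000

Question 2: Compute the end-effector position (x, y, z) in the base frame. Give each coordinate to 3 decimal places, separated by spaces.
after link 1: o_1 = (0.0000, -1.0000, 2.0000)
after link 2: o_2 = (1.0000, -1.0000, -3.0000)
after link 3: o_3 = (1.0000, 1.0000, -3.0000)

1.000 1.000 -3.000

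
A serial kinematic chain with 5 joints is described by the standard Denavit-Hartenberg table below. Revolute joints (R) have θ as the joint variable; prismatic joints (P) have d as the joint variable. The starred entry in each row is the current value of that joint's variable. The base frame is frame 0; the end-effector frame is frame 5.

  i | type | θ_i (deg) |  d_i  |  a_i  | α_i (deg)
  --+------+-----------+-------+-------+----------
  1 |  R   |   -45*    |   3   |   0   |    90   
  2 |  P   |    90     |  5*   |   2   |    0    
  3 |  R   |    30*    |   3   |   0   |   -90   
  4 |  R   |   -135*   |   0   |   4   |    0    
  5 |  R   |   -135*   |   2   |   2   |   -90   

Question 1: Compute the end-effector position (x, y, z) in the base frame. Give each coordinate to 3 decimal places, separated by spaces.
after link 1: o_1 = (0.0000, 0.0000, 3.0000)
after link 2: o_2 = (-3.5355, -3.5355, 5.0000)
after link 3: o_3 = (-5.6569, -5.6569, 5.0000)
after link 4: o_4 = (-6.6569, -8.6569, 2.5505)
after link 5: o_5 = (-6.4674, -6.0179, 1.5505)

-6.467 -6.018 1.551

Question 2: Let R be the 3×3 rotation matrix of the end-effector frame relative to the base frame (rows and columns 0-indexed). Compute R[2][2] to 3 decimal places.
End-effector z-axis (col 2 of R) = (0.3536,-0.3536,-0.8660)
R[2][2] = -0.8660

-0.866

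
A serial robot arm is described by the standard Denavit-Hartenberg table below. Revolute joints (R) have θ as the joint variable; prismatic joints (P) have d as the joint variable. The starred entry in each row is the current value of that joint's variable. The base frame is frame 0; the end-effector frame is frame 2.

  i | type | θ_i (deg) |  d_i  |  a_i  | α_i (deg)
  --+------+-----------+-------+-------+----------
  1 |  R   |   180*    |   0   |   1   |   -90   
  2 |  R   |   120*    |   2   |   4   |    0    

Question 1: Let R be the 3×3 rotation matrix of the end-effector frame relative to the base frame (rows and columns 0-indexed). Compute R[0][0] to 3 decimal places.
End-effector x-axis (col 0 of R) = (0.5000,-0.0000,-0.8660)
R[0][0] = 0.5000

0.500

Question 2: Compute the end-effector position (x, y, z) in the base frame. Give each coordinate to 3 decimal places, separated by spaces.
after link 1: o_1 = (-1.0000, 0.0000, 0.0000)
after link 2: o_2 = (1.0000, -2.0000, -3.4641)

1.000 -2.000 -3.464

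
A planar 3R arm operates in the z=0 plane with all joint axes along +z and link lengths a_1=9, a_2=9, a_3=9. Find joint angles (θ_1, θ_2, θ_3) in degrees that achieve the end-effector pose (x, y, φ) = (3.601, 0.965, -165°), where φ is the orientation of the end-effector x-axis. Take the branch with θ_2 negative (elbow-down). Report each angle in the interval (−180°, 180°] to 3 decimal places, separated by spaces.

60.000 -89.999 -135.001

wrist centre = target − a_3·(cos φ, sin φ) = (12.2943, 3.2944)
cos θ_2 = (162.0035−9²−9²)/(2·9·9) = 0.0000; θ_2 = -89.9988° (elbow-down)
β = atan2(3.2944,12.2943) = 15.0005°; ψ = atan2(-9.0000,9.0002) = -44.9994°
θ_1 = β − ψ = 59.9999°
θ_3 = φ − θ_1 − θ_2 = -135.0011° (wrapped to (-180°,180°])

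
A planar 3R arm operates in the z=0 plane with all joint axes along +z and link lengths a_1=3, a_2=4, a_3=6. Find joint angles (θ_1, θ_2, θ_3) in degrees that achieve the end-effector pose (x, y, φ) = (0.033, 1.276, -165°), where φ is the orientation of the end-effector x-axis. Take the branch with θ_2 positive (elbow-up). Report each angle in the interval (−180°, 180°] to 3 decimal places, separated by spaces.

wrist centre = target − a_3·(cos φ, sin φ) = (5.8286, 2.8289)
cos θ_2 = (41.9748−3²−4²)/(2·3·4) = 0.7073; θ_2 = 44.9857° (elbow-up)
β = atan2(2.8289,5.8286) = 25.8898°; ψ = atan2(2.8277,5.8291) = 25.8781°
θ_1 = β − ψ = 0.0117°
θ_3 = φ − θ_1 − θ_2 = 150.0026° (wrapped to (-180°,180°])

0.012 44.986 150.003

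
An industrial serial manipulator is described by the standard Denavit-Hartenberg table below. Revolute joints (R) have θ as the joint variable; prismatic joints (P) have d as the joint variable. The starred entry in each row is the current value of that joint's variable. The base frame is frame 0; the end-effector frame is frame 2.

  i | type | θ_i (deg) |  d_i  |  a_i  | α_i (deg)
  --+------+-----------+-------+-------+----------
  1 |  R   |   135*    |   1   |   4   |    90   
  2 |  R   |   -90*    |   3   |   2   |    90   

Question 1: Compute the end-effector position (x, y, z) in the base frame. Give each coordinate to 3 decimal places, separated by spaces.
-0.707 4.950 -1.000

after link 1: o_1 = (-2.8284, 2.8284, 1.0000)
after link 2: o_2 = (-0.7071, 4.9497, -1.0000)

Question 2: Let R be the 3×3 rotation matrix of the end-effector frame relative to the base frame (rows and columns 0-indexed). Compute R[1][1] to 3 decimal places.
0.707

End-effector y-axis (col 1 of R) = (0.7071,0.7071,0.0000)
R[1][1] = 0.7071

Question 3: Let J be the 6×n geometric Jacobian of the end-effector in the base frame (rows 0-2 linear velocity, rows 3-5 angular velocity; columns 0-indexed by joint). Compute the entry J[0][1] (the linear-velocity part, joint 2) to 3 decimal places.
-1.414

axis z_1 = (0.7071,0.7071,0.0000); lever o_n−o_1 = (2.1213,2.1213,-2.0000)
cross product → J_v[:, 1] = (-1.4142,1.4142,0.0000)
J_ω[:, 1] = z_1
entry J[0][1] = -1.4142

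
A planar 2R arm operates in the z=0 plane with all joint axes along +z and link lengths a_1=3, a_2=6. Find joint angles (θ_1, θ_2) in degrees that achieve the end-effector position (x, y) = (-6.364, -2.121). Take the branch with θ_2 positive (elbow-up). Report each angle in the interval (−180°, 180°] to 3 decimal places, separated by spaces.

134.996 90.001

cos θ_2 = (44.9991−3²−6²)/(2·3·6) = -0.0000; θ_2 = 90.0014° (elbow-up)
β = atan2(-2.1210,-6.3640) = -161.5678°; ψ = atan2(6.0000,2.9999) = 63.4360°
θ_1 = β − ψ = -225.0038°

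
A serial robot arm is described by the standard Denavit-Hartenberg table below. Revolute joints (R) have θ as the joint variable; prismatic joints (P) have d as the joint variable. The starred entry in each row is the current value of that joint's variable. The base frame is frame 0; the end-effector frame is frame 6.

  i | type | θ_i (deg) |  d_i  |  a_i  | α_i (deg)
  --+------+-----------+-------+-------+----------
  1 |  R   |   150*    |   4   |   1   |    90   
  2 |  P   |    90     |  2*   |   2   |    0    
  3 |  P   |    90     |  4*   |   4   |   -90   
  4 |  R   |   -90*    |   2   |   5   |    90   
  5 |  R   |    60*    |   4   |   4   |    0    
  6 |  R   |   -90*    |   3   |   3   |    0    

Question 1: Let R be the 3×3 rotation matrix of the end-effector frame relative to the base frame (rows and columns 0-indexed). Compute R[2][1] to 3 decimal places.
-0.866

End-effector y-axis (col 1 of R) = (0.2500,0.4330,-0.8660)
R[2][1] = -0.8660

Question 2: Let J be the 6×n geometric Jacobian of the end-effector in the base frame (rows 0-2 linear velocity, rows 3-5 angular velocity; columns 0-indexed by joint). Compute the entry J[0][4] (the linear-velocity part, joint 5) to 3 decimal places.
-0.982

axis z_4 = (-0.8660,0.5000,-0.0000); lever o_n−o_4 = (-3.7631,7.4821,-1.9641)
cross product → J_v[:, 4] = (-0.9821,-1.7010,-4.5981)
J_ω[:, 4] = z_4
entry J[0][4] = -0.9821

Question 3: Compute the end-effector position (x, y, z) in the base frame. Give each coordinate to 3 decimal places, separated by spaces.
after link 1: o_1 = (-0.8660, 0.5000, 4.0000)
after link 2: o_2 = (0.1340, 2.2321, 6.0000)
after link 3: o_3 = (5.5981, 3.6962, 6.0000)
after link 4: o_4 = (8.0981, 8.0263, 4.0000)
after link 5: o_5 = (5.6340, 11.7583, 0.5359)
after link 6: o_6 = (4.3349, 15.5083, 2.0359)

4.335 15.508 2.036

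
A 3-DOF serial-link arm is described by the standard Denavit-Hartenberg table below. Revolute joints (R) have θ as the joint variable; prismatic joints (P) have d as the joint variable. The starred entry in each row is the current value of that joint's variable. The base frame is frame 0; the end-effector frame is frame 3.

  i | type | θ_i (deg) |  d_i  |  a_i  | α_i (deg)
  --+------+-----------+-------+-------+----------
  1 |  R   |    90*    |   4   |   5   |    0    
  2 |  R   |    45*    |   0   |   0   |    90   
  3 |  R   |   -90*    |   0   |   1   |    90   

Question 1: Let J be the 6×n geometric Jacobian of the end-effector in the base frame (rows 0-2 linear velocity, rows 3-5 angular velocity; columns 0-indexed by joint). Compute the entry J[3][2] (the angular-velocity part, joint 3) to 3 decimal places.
axis z_2 = (0.7071,0.7071,0.0000); lever o_n−o_2 = (0.0000,0.0000,-1.0000)
cross product → J_v[:, 2] = (-0.7071,0.7071,0.0000)
J_ω[:, 2] = z_2
entry J[3][2] = 0.7071

0.707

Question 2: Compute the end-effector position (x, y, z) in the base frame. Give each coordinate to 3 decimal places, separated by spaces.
after link 1: o_1 = (0.0000, 5.0000, 4.0000)
after link 2: o_2 = (0.0000, 5.0000, 4.0000)
after link 3: o_3 = (0.0000, 5.0000, 3.0000)

0.000 5.000 3.000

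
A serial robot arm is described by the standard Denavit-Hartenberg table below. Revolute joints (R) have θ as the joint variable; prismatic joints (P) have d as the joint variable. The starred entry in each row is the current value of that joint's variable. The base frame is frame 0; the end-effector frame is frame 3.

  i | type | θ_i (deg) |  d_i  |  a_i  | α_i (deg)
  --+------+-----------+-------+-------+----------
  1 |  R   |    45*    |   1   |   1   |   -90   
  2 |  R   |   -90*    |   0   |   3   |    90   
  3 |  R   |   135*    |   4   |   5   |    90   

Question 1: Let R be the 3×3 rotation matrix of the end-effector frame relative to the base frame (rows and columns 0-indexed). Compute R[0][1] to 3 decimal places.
-0.707

End-effector y-axis (col 1 of R) = (-0.7071,-0.7071,0.0000)
R[0][1] = -0.7071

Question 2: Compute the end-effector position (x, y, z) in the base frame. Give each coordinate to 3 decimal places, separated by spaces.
after link 1: o_1 = (0.7071, 0.7071, 1.0000)
after link 2: o_2 = (0.7071, 0.7071, 4.0000)
after link 3: o_3 = (-4.6213, 0.3787, 0.4645)

-4.621 0.379 0.464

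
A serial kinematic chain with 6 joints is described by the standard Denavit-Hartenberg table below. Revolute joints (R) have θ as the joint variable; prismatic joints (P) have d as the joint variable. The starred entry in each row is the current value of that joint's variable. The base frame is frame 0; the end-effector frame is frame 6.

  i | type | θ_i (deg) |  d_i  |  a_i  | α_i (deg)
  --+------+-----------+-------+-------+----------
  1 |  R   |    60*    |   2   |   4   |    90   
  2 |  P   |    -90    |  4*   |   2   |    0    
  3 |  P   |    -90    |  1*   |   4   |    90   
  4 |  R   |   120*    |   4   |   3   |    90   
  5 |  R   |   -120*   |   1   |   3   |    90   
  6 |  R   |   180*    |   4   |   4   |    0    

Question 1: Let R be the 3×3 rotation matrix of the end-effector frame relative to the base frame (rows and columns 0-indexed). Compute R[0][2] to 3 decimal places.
End-effector z-axis (col 2 of R) = (-0.8660,0.0000,0.5000)
R[0][2] = -0.8660

-0.866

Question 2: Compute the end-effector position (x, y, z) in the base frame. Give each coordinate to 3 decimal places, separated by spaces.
after link 1: o_1 = (2.0000, 3.4641, 2.0000)
after link 2: o_2 = (5.4641, 1.4641, 0.0000)
after link 3: o_3 = (4.3301, -2.5000, -0.0000)
after link 4: o_4 = (7.3301, -2.5000, 4.0000)
after link 5: o_5 = (5.8301, -3.5000, 1.4019)
after link 6: o_6 = (4.3660, -3.5000, 6.8660)

4.366 -3.500 6.866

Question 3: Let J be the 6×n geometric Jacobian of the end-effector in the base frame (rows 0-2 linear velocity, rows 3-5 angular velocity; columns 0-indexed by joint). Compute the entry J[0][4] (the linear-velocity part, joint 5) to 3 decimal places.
-2.866

axis z_4 = (-0.0000,-1.0000,-0.0000); lever o_n−o_4 = (-2.9641,-1.0000,2.8660)
cross product → J_v[:, 4] = (-2.8660,0.0000,-2.9641)
J_ω[:, 4] = z_4
entry J[0][4] = -2.8660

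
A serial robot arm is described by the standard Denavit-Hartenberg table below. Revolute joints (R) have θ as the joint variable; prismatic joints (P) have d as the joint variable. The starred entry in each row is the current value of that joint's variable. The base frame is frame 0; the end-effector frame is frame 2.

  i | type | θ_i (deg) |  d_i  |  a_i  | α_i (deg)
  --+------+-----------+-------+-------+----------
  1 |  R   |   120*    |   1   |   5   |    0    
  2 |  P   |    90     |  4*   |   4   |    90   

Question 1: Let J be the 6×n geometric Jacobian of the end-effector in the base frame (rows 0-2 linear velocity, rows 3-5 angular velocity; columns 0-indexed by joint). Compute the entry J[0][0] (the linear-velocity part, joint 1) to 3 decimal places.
-2.330

axis z_0 = ẑ; lever o_n−o_0 = (-5.9641,2.3301,5.0000)
cross product → J_v[:, 0] = (-2.3301,-5.9641,0.0000)
J_ω[:, 0] = z_0
entry J[0][0] = -2.3301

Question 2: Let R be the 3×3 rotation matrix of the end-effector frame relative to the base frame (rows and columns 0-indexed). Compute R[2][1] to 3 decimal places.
End-effector y-axis (col 1 of R) = (0.0000,-0.0000,1.0000)
R[2][1] = 1.0000

1.000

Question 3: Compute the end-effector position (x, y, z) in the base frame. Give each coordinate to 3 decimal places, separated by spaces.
after link 1: o_1 = (-2.5000, 4.3301, 1.0000)
after link 2: o_2 = (-5.9641, 2.3301, 5.0000)

-5.964 2.330 5.000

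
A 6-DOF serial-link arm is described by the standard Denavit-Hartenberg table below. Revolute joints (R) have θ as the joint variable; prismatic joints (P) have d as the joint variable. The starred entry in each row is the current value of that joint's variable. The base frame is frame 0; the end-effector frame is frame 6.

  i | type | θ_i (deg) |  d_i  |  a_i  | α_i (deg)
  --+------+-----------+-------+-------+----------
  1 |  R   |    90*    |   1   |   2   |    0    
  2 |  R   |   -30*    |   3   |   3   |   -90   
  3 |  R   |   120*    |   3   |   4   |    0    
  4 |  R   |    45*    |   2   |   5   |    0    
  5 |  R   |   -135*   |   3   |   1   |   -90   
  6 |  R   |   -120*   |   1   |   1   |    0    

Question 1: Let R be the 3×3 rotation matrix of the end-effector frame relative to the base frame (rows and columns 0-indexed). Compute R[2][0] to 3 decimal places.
0.250

End-effector x-axis (col 0 of R) = (-0.9665,0.0580,0.2500)
R[2][0] = 0.2500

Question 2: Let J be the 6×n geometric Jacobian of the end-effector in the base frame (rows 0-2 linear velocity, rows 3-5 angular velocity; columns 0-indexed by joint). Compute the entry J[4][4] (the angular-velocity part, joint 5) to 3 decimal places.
0.500

axis z_4 = (-0.8660,0.5000,0.0000); lever o_n−o_4 = (-3.3816,1.8750,-1.1160)
cross product → J_v[:, 4] = (-0.5580,-0.9665,0.0670)
J_ω[:, 4] = z_4
entry J[4][4] = 0.5000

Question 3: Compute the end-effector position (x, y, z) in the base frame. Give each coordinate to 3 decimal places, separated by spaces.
-9.627 3.058 -1.874

after link 1: o_1 = (0.0000, 2.0000, 1.0000)
after link 2: o_2 = (1.5000, 4.5981, 4.0000)
after link 3: o_3 = (-2.0981, 4.3660, 0.5359)
after link 4: o_4 = (-6.2449, 1.1834, -0.7582)
after link 5: o_5 = (-8.4100, 3.4334, -1.2582)
after link 6: o_6 = (-9.6265, 3.0584, -1.8742)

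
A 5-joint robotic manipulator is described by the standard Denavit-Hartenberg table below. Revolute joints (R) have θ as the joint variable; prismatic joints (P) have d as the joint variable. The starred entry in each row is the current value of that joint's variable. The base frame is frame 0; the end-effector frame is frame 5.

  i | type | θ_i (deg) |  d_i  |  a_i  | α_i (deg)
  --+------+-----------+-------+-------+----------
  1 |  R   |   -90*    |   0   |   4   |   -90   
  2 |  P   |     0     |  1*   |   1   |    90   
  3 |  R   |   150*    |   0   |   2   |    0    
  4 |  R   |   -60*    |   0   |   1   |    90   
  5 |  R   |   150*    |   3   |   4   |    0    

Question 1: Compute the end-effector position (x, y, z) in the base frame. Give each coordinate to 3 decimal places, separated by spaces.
after link 1: o_1 = (0.0000, -4.0000, 0.0000)
after link 2: o_2 = (1.0000, -5.0000, 0.0000)
after link 3: o_3 = (2.0000, -3.2679, 0.0000)
after link 4: o_4 = (3.0000, -3.2679, 0.0000)
after link 5: o_5 = (-0.4641, -6.2679, 2.0000)

-0.464 -6.268 2.000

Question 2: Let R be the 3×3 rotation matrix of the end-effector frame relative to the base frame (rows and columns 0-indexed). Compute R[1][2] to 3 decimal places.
-1.000

End-effector z-axis (col 2 of R) = (0.0000,-1.0000,0.0000)
R[1][2] = -1.0000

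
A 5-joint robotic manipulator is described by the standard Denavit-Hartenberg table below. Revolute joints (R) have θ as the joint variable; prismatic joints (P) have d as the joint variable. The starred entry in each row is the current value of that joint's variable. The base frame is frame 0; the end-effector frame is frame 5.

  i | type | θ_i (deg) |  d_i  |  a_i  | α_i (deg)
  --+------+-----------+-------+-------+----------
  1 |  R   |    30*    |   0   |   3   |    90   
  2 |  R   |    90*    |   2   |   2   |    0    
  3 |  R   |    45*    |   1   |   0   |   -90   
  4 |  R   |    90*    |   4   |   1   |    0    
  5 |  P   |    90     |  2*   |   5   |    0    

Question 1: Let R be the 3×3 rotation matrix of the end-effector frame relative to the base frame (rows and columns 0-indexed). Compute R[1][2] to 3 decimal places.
-0.354

End-effector z-axis (col 2 of R) = (-0.6124,-0.3536,-0.7071)
R[1][2] = -0.3536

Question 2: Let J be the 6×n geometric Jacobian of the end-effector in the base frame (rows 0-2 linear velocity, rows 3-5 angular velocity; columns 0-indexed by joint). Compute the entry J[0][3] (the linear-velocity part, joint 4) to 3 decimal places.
3.112

axis z_3 = (-0.6124,-0.3536,-0.7071); lever o_n−o_3 = (-1.1124,0.5125,-7.7782)
cross product → J_v[:, 3] = (3.1124,-3.9766,-0.7071)
J_ω[:, 3] = z_3
entry J[0][3] = 3.1124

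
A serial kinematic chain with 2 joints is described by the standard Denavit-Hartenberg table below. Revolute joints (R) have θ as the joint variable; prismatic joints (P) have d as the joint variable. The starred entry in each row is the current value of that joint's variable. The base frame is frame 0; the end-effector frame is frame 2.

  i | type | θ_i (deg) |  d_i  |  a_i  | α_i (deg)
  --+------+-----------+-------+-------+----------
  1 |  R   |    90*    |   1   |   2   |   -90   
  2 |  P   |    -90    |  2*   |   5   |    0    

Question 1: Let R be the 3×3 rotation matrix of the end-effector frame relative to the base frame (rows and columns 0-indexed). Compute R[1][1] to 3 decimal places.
1.000

End-effector y-axis (col 1 of R) = (0.0000,1.0000,-0.0000)
R[1][1] = 1.0000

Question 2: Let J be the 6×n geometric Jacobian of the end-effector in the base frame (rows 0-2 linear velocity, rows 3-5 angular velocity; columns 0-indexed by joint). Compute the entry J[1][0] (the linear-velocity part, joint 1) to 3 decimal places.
axis z_0 = ẑ; lever o_n−o_0 = (-2.0000,2.0000,6.0000)
cross product → J_v[:, 0] = (-2.0000,-2.0000,0.0000)
J_ω[:, 0] = z_0
entry J[1][0] = -2.0000

-2.000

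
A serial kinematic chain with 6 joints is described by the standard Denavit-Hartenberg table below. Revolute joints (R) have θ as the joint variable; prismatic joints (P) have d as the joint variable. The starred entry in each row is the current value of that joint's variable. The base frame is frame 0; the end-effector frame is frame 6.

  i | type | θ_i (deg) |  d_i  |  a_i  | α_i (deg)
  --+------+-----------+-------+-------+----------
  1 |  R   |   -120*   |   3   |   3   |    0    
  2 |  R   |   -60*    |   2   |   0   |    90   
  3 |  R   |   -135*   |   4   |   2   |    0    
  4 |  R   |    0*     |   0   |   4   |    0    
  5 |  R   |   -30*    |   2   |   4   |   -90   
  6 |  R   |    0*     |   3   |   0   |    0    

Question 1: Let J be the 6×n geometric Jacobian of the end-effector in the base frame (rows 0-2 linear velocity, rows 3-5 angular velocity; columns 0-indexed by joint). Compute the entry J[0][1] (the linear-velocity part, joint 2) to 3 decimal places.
axis z_1 = (0.0000,0.0000,1.0000); lever o_n−o_1 = (7.3299,6.0000,-6.1757)
cross product → J_v[:, 1] = (-6.0000,7.3299,0.0000)
J_ω[:, 1] = z_1
entry J[0][1] = -6.0000

-6.000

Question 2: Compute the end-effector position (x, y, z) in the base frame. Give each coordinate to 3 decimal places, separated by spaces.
after link 1: o_1 = (-1.5000, -2.5981, 3.0000)
after link 2: o_2 = (-1.5000, -2.5981, 5.0000)
after link 3: o_3 = (-0.0858, 1.4019, 3.5858)
after link 4: o_4 = (2.7426, 1.4019, 0.7574)
after link 5: o_5 = (6.6063, 3.4019, -0.2779)
after link 6: o_6 = (5.8299, 3.4019, -3.1757)

5.830 3.402 -3.176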